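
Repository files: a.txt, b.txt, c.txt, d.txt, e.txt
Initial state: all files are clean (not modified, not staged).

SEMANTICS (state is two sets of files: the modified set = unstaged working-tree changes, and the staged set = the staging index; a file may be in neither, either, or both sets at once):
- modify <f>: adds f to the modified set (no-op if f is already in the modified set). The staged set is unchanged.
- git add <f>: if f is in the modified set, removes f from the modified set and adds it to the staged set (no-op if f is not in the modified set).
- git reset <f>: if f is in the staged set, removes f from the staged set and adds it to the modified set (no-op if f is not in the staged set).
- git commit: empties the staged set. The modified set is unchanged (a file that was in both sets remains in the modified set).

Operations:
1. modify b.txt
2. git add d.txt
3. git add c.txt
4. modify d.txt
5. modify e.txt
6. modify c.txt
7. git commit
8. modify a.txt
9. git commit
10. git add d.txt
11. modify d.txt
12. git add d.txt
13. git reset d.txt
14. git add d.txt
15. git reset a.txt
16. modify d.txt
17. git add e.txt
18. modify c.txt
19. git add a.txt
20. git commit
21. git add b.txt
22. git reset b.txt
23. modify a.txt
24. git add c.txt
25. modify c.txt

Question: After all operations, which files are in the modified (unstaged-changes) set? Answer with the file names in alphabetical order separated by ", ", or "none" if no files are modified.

Answer: a.txt, b.txt, c.txt, d.txt

Derivation:
After op 1 (modify b.txt): modified={b.txt} staged={none}
After op 2 (git add d.txt): modified={b.txt} staged={none}
After op 3 (git add c.txt): modified={b.txt} staged={none}
After op 4 (modify d.txt): modified={b.txt, d.txt} staged={none}
After op 5 (modify e.txt): modified={b.txt, d.txt, e.txt} staged={none}
After op 6 (modify c.txt): modified={b.txt, c.txt, d.txt, e.txt} staged={none}
After op 7 (git commit): modified={b.txt, c.txt, d.txt, e.txt} staged={none}
After op 8 (modify a.txt): modified={a.txt, b.txt, c.txt, d.txt, e.txt} staged={none}
After op 9 (git commit): modified={a.txt, b.txt, c.txt, d.txt, e.txt} staged={none}
After op 10 (git add d.txt): modified={a.txt, b.txt, c.txt, e.txt} staged={d.txt}
After op 11 (modify d.txt): modified={a.txt, b.txt, c.txt, d.txt, e.txt} staged={d.txt}
After op 12 (git add d.txt): modified={a.txt, b.txt, c.txt, e.txt} staged={d.txt}
After op 13 (git reset d.txt): modified={a.txt, b.txt, c.txt, d.txt, e.txt} staged={none}
After op 14 (git add d.txt): modified={a.txt, b.txt, c.txt, e.txt} staged={d.txt}
After op 15 (git reset a.txt): modified={a.txt, b.txt, c.txt, e.txt} staged={d.txt}
After op 16 (modify d.txt): modified={a.txt, b.txt, c.txt, d.txt, e.txt} staged={d.txt}
After op 17 (git add e.txt): modified={a.txt, b.txt, c.txt, d.txt} staged={d.txt, e.txt}
After op 18 (modify c.txt): modified={a.txt, b.txt, c.txt, d.txt} staged={d.txt, e.txt}
After op 19 (git add a.txt): modified={b.txt, c.txt, d.txt} staged={a.txt, d.txt, e.txt}
After op 20 (git commit): modified={b.txt, c.txt, d.txt} staged={none}
After op 21 (git add b.txt): modified={c.txt, d.txt} staged={b.txt}
After op 22 (git reset b.txt): modified={b.txt, c.txt, d.txt} staged={none}
After op 23 (modify a.txt): modified={a.txt, b.txt, c.txt, d.txt} staged={none}
After op 24 (git add c.txt): modified={a.txt, b.txt, d.txt} staged={c.txt}
After op 25 (modify c.txt): modified={a.txt, b.txt, c.txt, d.txt} staged={c.txt}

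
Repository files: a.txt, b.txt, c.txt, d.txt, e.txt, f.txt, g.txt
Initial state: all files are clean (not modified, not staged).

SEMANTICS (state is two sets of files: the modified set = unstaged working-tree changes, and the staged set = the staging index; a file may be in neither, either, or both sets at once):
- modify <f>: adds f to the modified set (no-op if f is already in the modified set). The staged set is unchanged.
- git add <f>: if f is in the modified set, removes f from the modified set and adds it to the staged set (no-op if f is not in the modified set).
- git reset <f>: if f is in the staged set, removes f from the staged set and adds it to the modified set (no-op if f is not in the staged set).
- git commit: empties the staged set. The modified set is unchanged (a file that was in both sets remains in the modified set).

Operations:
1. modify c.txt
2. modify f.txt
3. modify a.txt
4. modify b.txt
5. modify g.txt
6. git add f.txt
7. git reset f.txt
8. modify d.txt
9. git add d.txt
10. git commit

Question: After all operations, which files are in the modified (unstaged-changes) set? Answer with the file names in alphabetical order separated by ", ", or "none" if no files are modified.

Answer: a.txt, b.txt, c.txt, f.txt, g.txt

Derivation:
After op 1 (modify c.txt): modified={c.txt} staged={none}
After op 2 (modify f.txt): modified={c.txt, f.txt} staged={none}
After op 3 (modify a.txt): modified={a.txt, c.txt, f.txt} staged={none}
After op 4 (modify b.txt): modified={a.txt, b.txt, c.txt, f.txt} staged={none}
After op 5 (modify g.txt): modified={a.txt, b.txt, c.txt, f.txt, g.txt} staged={none}
After op 6 (git add f.txt): modified={a.txt, b.txt, c.txt, g.txt} staged={f.txt}
After op 7 (git reset f.txt): modified={a.txt, b.txt, c.txt, f.txt, g.txt} staged={none}
After op 8 (modify d.txt): modified={a.txt, b.txt, c.txt, d.txt, f.txt, g.txt} staged={none}
After op 9 (git add d.txt): modified={a.txt, b.txt, c.txt, f.txt, g.txt} staged={d.txt}
After op 10 (git commit): modified={a.txt, b.txt, c.txt, f.txt, g.txt} staged={none}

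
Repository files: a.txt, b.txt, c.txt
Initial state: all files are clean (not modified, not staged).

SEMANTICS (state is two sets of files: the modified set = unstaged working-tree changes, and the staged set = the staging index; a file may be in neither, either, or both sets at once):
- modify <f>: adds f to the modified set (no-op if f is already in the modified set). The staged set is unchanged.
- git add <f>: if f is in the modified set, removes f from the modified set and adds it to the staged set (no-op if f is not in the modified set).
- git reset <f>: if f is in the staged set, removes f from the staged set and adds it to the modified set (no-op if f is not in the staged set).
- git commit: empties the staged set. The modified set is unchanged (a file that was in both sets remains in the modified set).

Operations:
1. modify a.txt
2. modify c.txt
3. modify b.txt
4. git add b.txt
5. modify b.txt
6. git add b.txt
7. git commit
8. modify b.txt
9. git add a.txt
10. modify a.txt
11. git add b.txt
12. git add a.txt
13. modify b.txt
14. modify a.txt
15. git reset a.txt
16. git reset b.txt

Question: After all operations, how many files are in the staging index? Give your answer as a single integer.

Answer: 0

Derivation:
After op 1 (modify a.txt): modified={a.txt} staged={none}
After op 2 (modify c.txt): modified={a.txt, c.txt} staged={none}
After op 3 (modify b.txt): modified={a.txt, b.txt, c.txt} staged={none}
After op 4 (git add b.txt): modified={a.txt, c.txt} staged={b.txt}
After op 5 (modify b.txt): modified={a.txt, b.txt, c.txt} staged={b.txt}
After op 6 (git add b.txt): modified={a.txt, c.txt} staged={b.txt}
After op 7 (git commit): modified={a.txt, c.txt} staged={none}
After op 8 (modify b.txt): modified={a.txt, b.txt, c.txt} staged={none}
After op 9 (git add a.txt): modified={b.txt, c.txt} staged={a.txt}
After op 10 (modify a.txt): modified={a.txt, b.txt, c.txt} staged={a.txt}
After op 11 (git add b.txt): modified={a.txt, c.txt} staged={a.txt, b.txt}
After op 12 (git add a.txt): modified={c.txt} staged={a.txt, b.txt}
After op 13 (modify b.txt): modified={b.txt, c.txt} staged={a.txt, b.txt}
After op 14 (modify a.txt): modified={a.txt, b.txt, c.txt} staged={a.txt, b.txt}
After op 15 (git reset a.txt): modified={a.txt, b.txt, c.txt} staged={b.txt}
After op 16 (git reset b.txt): modified={a.txt, b.txt, c.txt} staged={none}
Final staged set: {none} -> count=0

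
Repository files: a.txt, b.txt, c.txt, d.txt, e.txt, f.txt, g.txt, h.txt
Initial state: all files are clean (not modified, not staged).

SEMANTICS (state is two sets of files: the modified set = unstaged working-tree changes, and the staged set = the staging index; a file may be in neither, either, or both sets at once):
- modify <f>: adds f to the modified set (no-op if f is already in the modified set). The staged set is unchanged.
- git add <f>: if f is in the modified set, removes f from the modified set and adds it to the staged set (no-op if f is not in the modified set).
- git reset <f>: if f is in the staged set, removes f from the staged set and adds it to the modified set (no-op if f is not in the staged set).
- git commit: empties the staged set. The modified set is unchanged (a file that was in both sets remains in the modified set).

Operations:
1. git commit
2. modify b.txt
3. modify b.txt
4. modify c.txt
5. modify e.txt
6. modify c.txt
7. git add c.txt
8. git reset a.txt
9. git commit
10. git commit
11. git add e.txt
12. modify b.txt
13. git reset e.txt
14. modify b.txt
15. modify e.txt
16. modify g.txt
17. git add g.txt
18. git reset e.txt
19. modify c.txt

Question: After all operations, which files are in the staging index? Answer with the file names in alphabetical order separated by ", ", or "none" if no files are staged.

Answer: g.txt

Derivation:
After op 1 (git commit): modified={none} staged={none}
After op 2 (modify b.txt): modified={b.txt} staged={none}
After op 3 (modify b.txt): modified={b.txt} staged={none}
After op 4 (modify c.txt): modified={b.txt, c.txt} staged={none}
After op 5 (modify e.txt): modified={b.txt, c.txt, e.txt} staged={none}
After op 6 (modify c.txt): modified={b.txt, c.txt, e.txt} staged={none}
After op 7 (git add c.txt): modified={b.txt, e.txt} staged={c.txt}
After op 8 (git reset a.txt): modified={b.txt, e.txt} staged={c.txt}
After op 9 (git commit): modified={b.txt, e.txt} staged={none}
After op 10 (git commit): modified={b.txt, e.txt} staged={none}
After op 11 (git add e.txt): modified={b.txt} staged={e.txt}
After op 12 (modify b.txt): modified={b.txt} staged={e.txt}
After op 13 (git reset e.txt): modified={b.txt, e.txt} staged={none}
After op 14 (modify b.txt): modified={b.txt, e.txt} staged={none}
After op 15 (modify e.txt): modified={b.txt, e.txt} staged={none}
After op 16 (modify g.txt): modified={b.txt, e.txt, g.txt} staged={none}
After op 17 (git add g.txt): modified={b.txt, e.txt} staged={g.txt}
After op 18 (git reset e.txt): modified={b.txt, e.txt} staged={g.txt}
After op 19 (modify c.txt): modified={b.txt, c.txt, e.txt} staged={g.txt}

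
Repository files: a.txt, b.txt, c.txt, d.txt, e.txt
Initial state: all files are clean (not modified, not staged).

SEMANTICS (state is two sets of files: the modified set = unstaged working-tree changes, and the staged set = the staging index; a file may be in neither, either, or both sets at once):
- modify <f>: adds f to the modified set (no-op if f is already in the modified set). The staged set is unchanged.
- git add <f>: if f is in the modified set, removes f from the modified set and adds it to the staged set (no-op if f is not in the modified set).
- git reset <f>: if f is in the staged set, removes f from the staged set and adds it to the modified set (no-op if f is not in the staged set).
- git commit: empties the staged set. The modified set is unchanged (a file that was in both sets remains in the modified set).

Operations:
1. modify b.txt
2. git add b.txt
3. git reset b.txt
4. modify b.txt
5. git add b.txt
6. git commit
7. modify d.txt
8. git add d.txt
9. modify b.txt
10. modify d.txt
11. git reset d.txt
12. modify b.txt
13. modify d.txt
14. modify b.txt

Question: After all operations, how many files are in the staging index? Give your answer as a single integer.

Answer: 0

Derivation:
After op 1 (modify b.txt): modified={b.txt} staged={none}
After op 2 (git add b.txt): modified={none} staged={b.txt}
After op 3 (git reset b.txt): modified={b.txt} staged={none}
After op 4 (modify b.txt): modified={b.txt} staged={none}
After op 5 (git add b.txt): modified={none} staged={b.txt}
After op 6 (git commit): modified={none} staged={none}
After op 7 (modify d.txt): modified={d.txt} staged={none}
After op 8 (git add d.txt): modified={none} staged={d.txt}
After op 9 (modify b.txt): modified={b.txt} staged={d.txt}
After op 10 (modify d.txt): modified={b.txt, d.txt} staged={d.txt}
After op 11 (git reset d.txt): modified={b.txt, d.txt} staged={none}
After op 12 (modify b.txt): modified={b.txt, d.txt} staged={none}
After op 13 (modify d.txt): modified={b.txt, d.txt} staged={none}
After op 14 (modify b.txt): modified={b.txt, d.txt} staged={none}
Final staged set: {none} -> count=0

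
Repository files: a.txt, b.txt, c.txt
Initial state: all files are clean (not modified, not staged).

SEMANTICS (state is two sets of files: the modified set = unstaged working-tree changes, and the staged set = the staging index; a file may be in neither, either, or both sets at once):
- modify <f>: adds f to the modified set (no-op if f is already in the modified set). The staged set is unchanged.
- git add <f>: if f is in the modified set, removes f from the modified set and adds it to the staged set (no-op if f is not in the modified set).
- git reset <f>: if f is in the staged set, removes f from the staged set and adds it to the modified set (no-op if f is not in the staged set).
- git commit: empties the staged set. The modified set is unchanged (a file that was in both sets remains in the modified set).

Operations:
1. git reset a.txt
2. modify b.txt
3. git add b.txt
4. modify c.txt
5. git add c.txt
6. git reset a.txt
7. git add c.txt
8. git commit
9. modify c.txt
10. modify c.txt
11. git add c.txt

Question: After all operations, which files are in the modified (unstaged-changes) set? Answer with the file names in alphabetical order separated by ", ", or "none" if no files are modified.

Answer: none

Derivation:
After op 1 (git reset a.txt): modified={none} staged={none}
After op 2 (modify b.txt): modified={b.txt} staged={none}
After op 3 (git add b.txt): modified={none} staged={b.txt}
After op 4 (modify c.txt): modified={c.txt} staged={b.txt}
After op 5 (git add c.txt): modified={none} staged={b.txt, c.txt}
After op 6 (git reset a.txt): modified={none} staged={b.txt, c.txt}
After op 7 (git add c.txt): modified={none} staged={b.txt, c.txt}
After op 8 (git commit): modified={none} staged={none}
After op 9 (modify c.txt): modified={c.txt} staged={none}
After op 10 (modify c.txt): modified={c.txt} staged={none}
After op 11 (git add c.txt): modified={none} staged={c.txt}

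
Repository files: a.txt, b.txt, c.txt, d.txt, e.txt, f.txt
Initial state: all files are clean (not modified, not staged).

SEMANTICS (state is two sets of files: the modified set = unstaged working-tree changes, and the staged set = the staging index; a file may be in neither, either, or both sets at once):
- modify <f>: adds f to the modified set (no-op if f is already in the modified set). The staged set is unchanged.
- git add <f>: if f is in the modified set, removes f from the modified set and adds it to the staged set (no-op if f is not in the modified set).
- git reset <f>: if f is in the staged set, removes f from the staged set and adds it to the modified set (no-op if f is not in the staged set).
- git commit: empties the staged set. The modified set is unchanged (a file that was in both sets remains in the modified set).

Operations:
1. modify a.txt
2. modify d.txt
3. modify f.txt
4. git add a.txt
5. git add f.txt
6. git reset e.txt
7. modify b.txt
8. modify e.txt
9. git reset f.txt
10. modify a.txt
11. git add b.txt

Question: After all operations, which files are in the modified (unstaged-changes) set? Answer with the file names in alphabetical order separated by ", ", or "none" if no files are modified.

Answer: a.txt, d.txt, e.txt, f.txt

Derivation:
After op 1 (modify a.txt): modified={a.txt} staged={none}
After op 2 (modify d.txt): modified={a.txt, d.txt} staged={none}
After op 3 (modify f.txt): modified={a.txt, d.txt, f.txt} staged={none}
After op 4 (git add a.txt): modified={d.txt, f.txt} staged={a.txt}
After op 5 (git add f.txt): modified={d.txt} staged={a.txt, f.txt}
After op 6 (git reset e.txt): modified={d.txt} staged={a.txt, f.txt}
After op 7 (modify b.txt): modified={b.txt, d.txt} staged={a.txt, f.txt}
After op 8 (modify e.txt): modified={b.txt, d.txt, e.txt} staged={a.txt, f.txt}
After op 9 (git reset f.txt): modified={b.txt, d.txt, e.txt, f.txt} staged={a.txt}
After op 10 (modify a.txt): modified={a.txt, b.txt, d.txt, e.txt, f.txt} staged={a.txt}
After op 11 (git add b.txt): modified={a.txt, d.txt, e.txt, f.txt} staged={a.txt, b.txt}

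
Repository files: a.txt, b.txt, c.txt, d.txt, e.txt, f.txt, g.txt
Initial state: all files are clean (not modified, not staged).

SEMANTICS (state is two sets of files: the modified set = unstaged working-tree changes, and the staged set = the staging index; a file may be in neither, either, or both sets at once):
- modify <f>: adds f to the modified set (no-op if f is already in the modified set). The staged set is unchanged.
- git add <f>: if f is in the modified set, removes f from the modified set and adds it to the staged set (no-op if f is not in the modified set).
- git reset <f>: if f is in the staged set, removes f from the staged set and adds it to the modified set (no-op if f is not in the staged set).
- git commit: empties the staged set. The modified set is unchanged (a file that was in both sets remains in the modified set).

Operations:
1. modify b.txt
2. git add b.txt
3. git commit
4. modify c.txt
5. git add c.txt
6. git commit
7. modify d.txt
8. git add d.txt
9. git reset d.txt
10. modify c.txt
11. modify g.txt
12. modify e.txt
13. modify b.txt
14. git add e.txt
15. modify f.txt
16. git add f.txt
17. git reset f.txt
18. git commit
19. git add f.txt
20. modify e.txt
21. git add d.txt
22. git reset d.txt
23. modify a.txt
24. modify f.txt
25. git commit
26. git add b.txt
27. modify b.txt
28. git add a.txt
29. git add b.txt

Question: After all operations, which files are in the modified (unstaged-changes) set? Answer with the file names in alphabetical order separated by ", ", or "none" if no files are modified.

Answer: c.txt, d.txt, e.txt, f.txt, g.txt

Derivation:
After op 1 (modify b.txt): modified={b.txt} staged={none}
After op 2 (git add b.txt): modified={none} staged={b.txt}
After op 3 (git commit): modified={none} staged={none}
After op 4 (modify c.txt): modified={c.txt} staged={none}
After op 5 (git add c.txt): modified={none} staged={c.txt}
After op 6 (git commit): modified={none} staged={none}
After op 7 (modify d.txt): modified={d.txt} staged={none}
After op 8 (git add d.txt): modified={none} staged={d.txt}
After op 9 (git reset d.txt): modified={d.txt} staged={none}
After op 10 (modify c.txt): modified={c.txt, d.txt} staged={none}
After op 11 (modify g.txt): modified={c.txt, d.txt, g.txt} staged={none}
After op 12 (modify e.txt): modified={c.txt, d.txt, e.txt, g.txt} staged={none}
After op 13 (modify b.txt): modified={b.txt, c.txt, d.txt, e.txt, g.txt} staged={none}
After op 14 (git add e.txt): modified={b.txt, c.txt, d.txt, g.txt} staged={e.txt}
After op 15 (modify f.txt): modified={b.txt, c.txt, d.txt, f.txt, g.txt} staged={e.txt}
After op 16 (git add f.txt): modified={b.txt, c.txt, d.txt, g.txt} staged={e.txt, f.txt}
After op 17 (git reset f.txt): modified={b.txt, c.txt, d.txt, f.txt, g.txt} staged={e.txt}
After op 18 (git commit): modified={b.txt, c.txt, d.txt, f.txt, g.txt} staged={none}
After op 19 (git add f.txt): modified={b.txt, c.txt, d.txt, g.txt} staged={f.txt}
After op 20 (modify e.txt): modified={b.txt, c.txt, d.txt, e.txt, g.txt} staged={f.txt}
After op 21 (git add d.txt): modified={b.txt, c.txt, e.txt, g.txt} staged={d.txt, f.txt}
After op 22 (git reset d.txt): modified={b.txt, c.txt, d.txt, e.txt, g.txt} staged={f.txt}
After op 23 (modify a.txt): modified={a.txt, b.txt, c.txt, d.txt, e.txt, g.txt} staged={f.txt}
After op 24 (modify f.txt): modified={a.txt, b.txt, c.txt, d.txt, e.txt, f.txt, g.txt} staged={f.txt}
After op 25 (git commit): modified={a.txt, b.txt, c.txt, d.txt, e.txt, f.txt, g.txt} staged={none}
After op 26 (git add b.txt): modified={a.txt, c.txt, d.txt, e.txt, f.txt, g.txt} staged={b.txt}
After op 27 (modify b.txt): modified={a.txt, b.txt, c.txt, d.txt, e.txt, f.txt, g.txt} staged={b.txt}
After op 28 (git add a.txt): modified={b.txt, c.txt, d.txt, e.txt, f.txt, g.txt} staged={a.txt, b.txt}
After op 29 (git add b.txt): modified={c.txt, d.txt, e.txt, f.txt, g.txt} staged={a.txt, b.txt}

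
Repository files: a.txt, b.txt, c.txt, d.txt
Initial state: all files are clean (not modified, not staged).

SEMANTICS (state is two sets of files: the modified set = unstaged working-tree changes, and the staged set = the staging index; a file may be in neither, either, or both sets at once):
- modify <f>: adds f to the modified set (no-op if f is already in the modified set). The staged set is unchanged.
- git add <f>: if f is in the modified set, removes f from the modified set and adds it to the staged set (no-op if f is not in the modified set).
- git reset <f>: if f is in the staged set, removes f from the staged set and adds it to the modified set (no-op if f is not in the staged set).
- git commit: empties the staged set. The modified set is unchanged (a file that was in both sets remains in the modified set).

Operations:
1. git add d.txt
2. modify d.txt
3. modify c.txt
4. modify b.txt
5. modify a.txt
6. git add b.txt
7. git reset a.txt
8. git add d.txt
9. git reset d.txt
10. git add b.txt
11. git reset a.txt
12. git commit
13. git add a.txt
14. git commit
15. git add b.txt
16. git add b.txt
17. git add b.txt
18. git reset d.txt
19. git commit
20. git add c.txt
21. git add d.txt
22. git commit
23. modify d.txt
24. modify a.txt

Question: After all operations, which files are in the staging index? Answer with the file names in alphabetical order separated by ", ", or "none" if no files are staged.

After op 1 (git add d.txt): modified={none} staged={none}
After op 2 (modify d.txt): modified={d.txt} staged={none}
After op 3 (modify c.txt): modified={c.txt, d.txt} staged={none}
After op 4 (modify b.txt): modified={b.txt, c.txt, d.txt} staged={none}
After op 5 (modify a.txt): modified={a.txt, b.txt, c.txt, d.txt} staged={none}
After op 6 (git add b.txt): modified={a.txt, c.txt, d.txt} staged={b.txt}
After op 7 (git reset a.txt): modified={a.txt, c.txt, d.txt} staged={b.txt}
After op 8 (git add d.txt): modified={a.txt, c.txt} staged={b.txt, d.txt}
After op 9 (git reset d.txt): modified={a.txt, c.txt, d.txt} staged={b.txt}
After op 10 (git add b.txt): modified={a.txt, c.txt, d.txt} staged={b.txt}
After op 11 (git reset a.txt): modified={a.txt, c.txt, d.txt} staged={b.txt}
After op 12 (git commit): modified={a.txt, c.txt, d.txt} staged={none}
After op 13 (git add a.txt): modified={c.txt, d.txt} staged={a.txt}
After op 14 (git commit): modified={c.txt, d.txt} staged={none}
After op 15 (git add b.txt): modified={c.txt, d.txt} staged={none}
After op 16 (git add b.txt): modified={c.txt, d.txt} staged={none}
After op 17 (git add b.txt): modified={c.txt, d.txt} staged={none}
After op 18 (git reset d.txt): modified={c.txt, d.txt} staged={none}
After op 19 (git commit): modified={c.txt, d.txt} staged={none}
After op 20 (git add c.txt): modified={d.txt} staged={c.txt}
After op 21 (git add d.txt): modified={none} staged={c.txt, d.txt}
After op 22 (git commit): modified={none} staged={none}
After op 23 (modify d.txt): modified={d.txt} staged={none}
After op 24 (modify a.txt): modified={a.txt, d.txt} staged={none}

Answer: none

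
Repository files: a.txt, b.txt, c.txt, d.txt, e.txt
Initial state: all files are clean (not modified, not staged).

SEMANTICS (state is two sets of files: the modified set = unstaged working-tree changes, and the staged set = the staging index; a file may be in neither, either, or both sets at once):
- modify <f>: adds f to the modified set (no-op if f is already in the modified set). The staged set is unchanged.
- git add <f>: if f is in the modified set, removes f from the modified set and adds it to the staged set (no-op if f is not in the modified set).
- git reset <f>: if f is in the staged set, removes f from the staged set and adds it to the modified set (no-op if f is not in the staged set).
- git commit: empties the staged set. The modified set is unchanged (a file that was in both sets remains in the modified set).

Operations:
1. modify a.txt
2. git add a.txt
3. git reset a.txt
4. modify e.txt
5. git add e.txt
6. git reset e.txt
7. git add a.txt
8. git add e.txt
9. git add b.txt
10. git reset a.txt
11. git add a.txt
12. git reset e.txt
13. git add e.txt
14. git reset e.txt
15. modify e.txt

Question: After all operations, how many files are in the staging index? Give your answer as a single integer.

After op 1 (modify a.txt): modified={a.txt} staged={none}
After op 2 (git add a.txt): modified={none} staged={a.txt}
After op 3 (git reset a.txt): modified={a.txt} staged={none}
After op 4 (modify e.txt): modified={a.txt, e.txt} staged={none}
After op 5 (git add e.txt): modified={a.txt} staged={e.txt}
After op 6 (git reset e.txt): modified={a.txt, e.txt} staged={none}
After op 7 (git add a.txt): modified={e.txt} staged={a.txt}
After op 8 (git add e.txt): modified={none} staged={a.txt, e.txt}
After op 9 (git add b.txt): modified={none} staged={a.txt, e.txt}
After op 10 (git reset a.txt): modified={a.txt} staged={e.txt}
After op 11 (git add a.txt): modified={none} staged={a.txt, e.txt}
After op 12 (git reset e.txt): modified={e.txt} staged={a.txt}
After op 13 (git add e.txt): modified={none} staged={a.txt, e.txt}
After op 14 (git reset e.txt): modified={e.txt} staged={a.txt}
After op 15 (modify e.txt): modified={e.txt} staged={a.txt}
Final staged set: {a.txt} -> count=1

Answer: 1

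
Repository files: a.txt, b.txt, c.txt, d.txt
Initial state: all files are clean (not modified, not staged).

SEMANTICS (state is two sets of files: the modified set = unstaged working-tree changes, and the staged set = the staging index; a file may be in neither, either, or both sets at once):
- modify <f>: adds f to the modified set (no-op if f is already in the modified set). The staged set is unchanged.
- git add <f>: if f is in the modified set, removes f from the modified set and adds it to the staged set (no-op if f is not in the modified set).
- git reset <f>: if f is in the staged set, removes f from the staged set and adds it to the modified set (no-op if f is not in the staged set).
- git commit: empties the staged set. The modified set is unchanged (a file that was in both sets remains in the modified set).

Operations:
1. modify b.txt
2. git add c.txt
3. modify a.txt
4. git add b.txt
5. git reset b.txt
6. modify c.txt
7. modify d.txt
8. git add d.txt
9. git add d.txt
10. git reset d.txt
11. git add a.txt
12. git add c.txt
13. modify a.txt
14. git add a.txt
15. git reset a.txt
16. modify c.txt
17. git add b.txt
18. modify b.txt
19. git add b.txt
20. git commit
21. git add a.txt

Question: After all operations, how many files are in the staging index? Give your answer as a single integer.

Answer: 1

Derivation:
After op 1 (modify b.txt): modified={b.txt} staged={none}
After op 2 (git add c.txt): modified={b.txt} staged={none}
After op 3 (modify a.txt): modified={a.txt, b.txt} staged={none}
After op 4 (git add b.txt): modified={a.txt} staged={b.txt}
After op 5 (git reset b.txt): modified={a.txt, b.txt} staged={none}
After op 6 (modify c.txt): modified={a.txt, b.txt, c.txt} staged={none}
After op 7 (modify d.txt): modified={a.txt, b.txt, c.txt, d.txt} staged={none}
After op 8 (git add d.txt): modified={a.txt, b.txt, c.txt} staged={d.txt}
After op 9 (git add d.txt): modified={a.txt, b.txt, c.txt} staged={d.txt}
After op 10 (git reset d.txt): modified={a.txt, b.txt, c.txt, d.txt} staged={none}
After op 11 (git add a.txt): modified={b.txt, c.txt, d.txt} staged={a.txt}
After op 12 (git add c.txt): modified={b.txt, d.txt} staged={a.txt, c.txt}
After op 13 (modify a.txt): modified={a.txt, b.txt, d.txt} staged={a.txt, c.txt}
After op 14 (git add a.txt): modified={b.txt, d.txt} staged={a.txt, c.txt}
After op 15 (git reset a.txt): modified={a.txt, b.txt, d.txt} staged={c.txt}
After op 16 (modify c.txt): modified={a.txt, b.txt, c.txt, d.txt} staged={c.txt}
After op 17 (git add b.txt): modified={a.txt, c.txt, d.txt} staged={b.txt, c.txt}
After op 18 (modify b.txt): modified={a.txt, b.txt, c.txt, d.txt} staged={b.txt, c.txt}
After op 19 (git add b.txt): modified={a.txt, c.txt, d.txt} staged={b.txt, c.txt}
After op 20 (git commit): modified={a.txt, c.txt, d.txt} staged={none}
After op 21 (git add a.txt): modified={c.txt, d.txt} staged={a.txt}
Final staged set: {a.txt} -> count=1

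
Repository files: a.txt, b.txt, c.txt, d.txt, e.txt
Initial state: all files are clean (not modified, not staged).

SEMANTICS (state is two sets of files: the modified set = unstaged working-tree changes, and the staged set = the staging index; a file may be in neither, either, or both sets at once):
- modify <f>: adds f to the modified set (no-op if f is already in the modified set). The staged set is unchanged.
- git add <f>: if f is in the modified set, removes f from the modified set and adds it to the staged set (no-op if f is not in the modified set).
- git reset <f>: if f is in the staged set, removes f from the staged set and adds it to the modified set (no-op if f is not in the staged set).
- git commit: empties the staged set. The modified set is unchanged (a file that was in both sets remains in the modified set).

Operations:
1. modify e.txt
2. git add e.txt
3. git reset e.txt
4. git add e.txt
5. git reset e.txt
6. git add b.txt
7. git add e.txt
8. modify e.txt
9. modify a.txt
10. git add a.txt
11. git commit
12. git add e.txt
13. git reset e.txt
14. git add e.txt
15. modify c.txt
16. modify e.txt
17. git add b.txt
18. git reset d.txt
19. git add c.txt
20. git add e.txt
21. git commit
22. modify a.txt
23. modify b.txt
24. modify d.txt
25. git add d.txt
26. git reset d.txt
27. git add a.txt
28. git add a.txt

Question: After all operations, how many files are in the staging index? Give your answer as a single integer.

Answer: 1

Derivation:
After op 1 (modify e.txt): modified={e.txt} staged={none}
After op 2 (git add e.txt): modified={none} staged={e.txt}
After op 3 (git reset e.txt): modified={e.txt} staged={none}
After op 4 (git add e.txt): modified={none} staged={e.txt}
After op 5 (git reset e.txt): modified={e.txt} staged={none}
After op 6 (git add b.txt): modified={e.txt} staged={none}
After op 7 (git add e.txt): modified={none} staged={e.txt}
After op 8 (modify e.txt): modified={e.txt} staged={e.txt}
After op 9 (modify a.txt): modified={a.txt, e.txt} staged={e.txt}
After op 10 (git add a.txt): modified={e.txt} staged={a.txt, e.txt}
After op 11 (git commit): modified={e.txt} staged={none}
After op 12 (git add e.txt): modified={none} staged={e.txt}
After op 13 (git reset e.txt): modified={e.txt} staged={none}
After op 14 (git add e.txt): modified={none} staged={e.txt}
After op 15 (modify c.txt): modified={c.txt} staged={e.txt}
After op 16 (modify e.txt): modified={c.txt, e.txt} staged={e.txt}
After op 17 (git add b.txt): modified={c.txt, e.txt} staged={e.txt}
After op 18 (git reset d.txt): modified={c.txt, e.txt} staged={e.txt}
After op 19 (git add c.txt): modified={e.txt} staged={c.txt, e.txt}
After op 20 (git add e.txt): modified={none} staged={c.txt, e.txt}
After op 21 (git commit): modified={none} staged={none}
After op 22 (modify a.txt): modified={a.txt} staged={none}
After op 23 (modify b.txt): modified={a.txt, b.txt} staged={none}
After op 24 (modify d.txt): modified={a.txt, b.txt, d.txt} staged={none}
After op 25 (git add d.txt): modified={a.txt, b.txt} staged={d.txt}
After op 26 (git reset d.txt): modified={a.txt, b.txt, d.txt} staged={none}
After op 27 (git add a.txt): modified={b.txt, d.txt} staged={a.txt}
After op 28 (git add a.txt): modified={b.txt, d.txt} staged={a.txt}
Final staged set: {a.txt} -> count=1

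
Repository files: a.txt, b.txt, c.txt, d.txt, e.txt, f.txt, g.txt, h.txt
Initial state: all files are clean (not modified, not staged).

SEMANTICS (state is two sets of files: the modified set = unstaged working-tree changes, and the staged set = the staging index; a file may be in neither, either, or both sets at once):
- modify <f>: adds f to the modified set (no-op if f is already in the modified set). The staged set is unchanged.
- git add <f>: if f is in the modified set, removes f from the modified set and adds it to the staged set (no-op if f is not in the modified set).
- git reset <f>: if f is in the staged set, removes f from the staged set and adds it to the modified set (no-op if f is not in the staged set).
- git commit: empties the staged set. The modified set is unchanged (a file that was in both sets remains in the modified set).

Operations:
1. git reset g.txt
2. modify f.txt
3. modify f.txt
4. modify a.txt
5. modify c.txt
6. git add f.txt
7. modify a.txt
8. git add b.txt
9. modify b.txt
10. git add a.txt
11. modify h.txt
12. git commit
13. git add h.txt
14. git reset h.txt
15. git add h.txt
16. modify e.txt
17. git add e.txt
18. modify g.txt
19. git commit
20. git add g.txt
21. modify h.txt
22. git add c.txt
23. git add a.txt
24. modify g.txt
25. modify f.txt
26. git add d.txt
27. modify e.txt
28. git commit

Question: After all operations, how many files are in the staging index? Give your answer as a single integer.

After op 1 (git reset g.txt): modified={none} staged={none}
After op 2 (modify f.txt): modified={f.txt} staged={none}
After op 3 (modify f.txt): modified={f.txt} staged={none}
After op 4 (modify a.txt): modified={a.txt, f.txt} staged={none}
After op 5 (modify c.txt): modified={a.txt, c.txt, f.txt} staged={none}
After op 6 (git add f.txt): modified={a.txt, c.txt} staged={f.txt}
After op 7 (modify a.txt): modified={a.txt, c.txt} staged={f.txt}
After op 8 (git add b.txt): modified={a.txt, c.txt} staged={f.txt}
After op 9 (modify b.txt): modified={a.txt, b.txt, c.txt} staged={f.txt}
After op 10 (git add a.txt): modified={b.txt, c.txt} staged={a.txt, f.txt}
After op 11 (modify h.txt): modified={b.txt, c.txt, h.txt} staged={a.txt, f.txt}
After op 12 (git commit): modified={b.txt, c.txt, h.txt} staged={none}
After op 13 (git add h.txt): modified={b.txt, c.txt} staged={h.txt}
After op 14 (git reset h.txt): modified={b.txt, c.txt, h.txt} staged={none}
After op 15 (git add h.txt): modified={b.txt, c.txt} staged={h.txt}
After op 16 (modify e.txt): modified={b.txt, c.txt, e.txt} staged={h.txt}
After op 17 (git add e.txt): modified={b.txt, c.txt} staged={e.txt, h.txt}
After op 18 (modify g.txt): modified={b.txt, c.txt, g.txt} staged={e.txt, h.txt}
After op 19 (git commit): modified={b.txt, c.txt, g.txt} staged={none}
After op 20 (git add g.txt): modified={b.txt, c.txt} staged={g.txt}
After op 21 (modify h.txt): modified={b.txt, c.txt, h.txt} staged={g.txt}
After op 22 (git add c.txt): modified={b.txt, h.txt} staged={c.txt, g.txt}
After op 23 (git add a.txt): modified={b.txt, h.txt} staged={c.txt, g.txt}
After op 24 (modify g.txt): modified={b.txt, g.txt, h.txt} staged={c.txt, g.txt}
After op 25 (modify f.txt): modified={b.txt, f.txt, g.txt, h.txt} staged={c.txt, g.txt}
After op 26 (git add d.txt): modified={b.txt, f.txt, g.txt, h.txt} staged={c.txt, g.txt}
After op 27 (modify e.txt): modified={b.txt, e.txt, f.txt, g.txt, h.txt} staged={c.txt, g.txt}
After op 28 (git commit): modified={b.txt, e.txt, f.txt, g.txt, h.txt} staged={none}
Final staged set: {none} -> count=0

Answer: 0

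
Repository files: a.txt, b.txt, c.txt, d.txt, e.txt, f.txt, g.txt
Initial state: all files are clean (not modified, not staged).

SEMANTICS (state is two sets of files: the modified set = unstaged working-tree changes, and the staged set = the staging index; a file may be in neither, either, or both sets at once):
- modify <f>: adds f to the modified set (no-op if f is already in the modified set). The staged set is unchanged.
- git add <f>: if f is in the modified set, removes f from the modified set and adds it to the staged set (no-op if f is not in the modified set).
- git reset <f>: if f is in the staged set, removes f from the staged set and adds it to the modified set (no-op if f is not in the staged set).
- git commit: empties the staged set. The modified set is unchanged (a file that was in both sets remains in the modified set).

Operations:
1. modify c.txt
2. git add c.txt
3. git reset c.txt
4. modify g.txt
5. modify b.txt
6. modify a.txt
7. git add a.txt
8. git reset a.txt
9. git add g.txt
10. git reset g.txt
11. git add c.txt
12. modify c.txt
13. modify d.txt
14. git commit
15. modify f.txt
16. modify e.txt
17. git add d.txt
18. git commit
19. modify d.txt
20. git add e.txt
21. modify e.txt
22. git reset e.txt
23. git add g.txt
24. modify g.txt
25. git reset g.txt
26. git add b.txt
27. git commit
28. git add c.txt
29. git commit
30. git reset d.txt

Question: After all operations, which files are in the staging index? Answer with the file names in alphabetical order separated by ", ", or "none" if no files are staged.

After op 1 (modify c.txt): modified={c.txt} staged={none}
After op 2 (git add c.txt): modified={none} staged={c.txt}
After op 3 (git reset c.txt): modified={c.txt} staged={none}
After op 4 (modify g.txt): modified={c.txt, g.txt} staged={none}
After op 5 (modify b.txt): modified={b.txt, c.txt, g.txt} staged={none}
After op 6 (modify a.txt): modified={a.txt, b.txt, c.txt, g.txt} staged={none}
After op 7 (git add a.txt): modified={b.txt, c.txt, g.txt} staged={a.txt}
After op 8 (git reset a.txt): modified={a.txt, b.txt, c.txt, g.txt} staged={none}
After op 9 (git add g.txt): modified={a.txt, b.txt, c.txt} staged={g.txt}
After op 10 (git reset g.txt): modified={a.txt, b.txt, c.txt, g.txt} staged={none}
After op 11 (git add c.txt): modified={a.txt, b.txt, g.txt} staged={c.txt}
After op 12 (modify c.txt): modified={a.txt, b.txt, c.txt, g.txt} staged={c.txt}
After op 13 (modify d.txt): modified={a.txt, b.txt, c.txt, d.txt, g.txt} staged={c.txt}
After op 14 (git commit): modified={a.txt, b.txt, c.txt, d.txt, g.txt} staged={none}
After op 15 (modify f.txt): modified={a.txt, b.txt, c.txt, d.txt, f.txt, g.txt} staged={none}
After op 16 (modify e.txt): modified={a.txt, b.txt, c.txt, d.txt, e.txt, f.txt, g.txt} staged={none}
After op 17 (git add d.txt): modified={a.txt, b.txt, c.txt, e.txt, f.txt, g.txt} staged={d.txt}
After op 18 (git commit): modified={a.txt, b.txt, c.txt, e.txt, f.txt, g.txt} staged={none}
After op 19 (modify d.txt): modified={a.txt, b.txt, c.txt, d.txt, e.txt, f.txt, g.txt} staged={none}
After op 20 (git add e.txt): modified={a.txt, b.txt, c.txt, d.txt, f.txt, g.txt} staged={e.txt}
After op 21 (modify e.txt): modified={a.txt, b.txt, c.txt, d.txt, e.txt, f.txt, g.txt} staged={e.txt}
After op 22 (git reset e.txt): modified={a.txt, b.txt, c.txt, d.txt, e.txt, f.txt, g.txt} staged={none}
After op 23 (git add g.txt): modified={a.txt, b.txt, c.txt, d.txt, e.txt, f.txt} staged={g.txt}
After op 24 (modify g.txt): modified={a.txt, b.txt, c.txt, d.txt, e.txt, f.txt, g.txt} staged={g.txt}
After op 25 (git reset g.txt): modified={a.txt, b.txt, c.txt, d.txt, e.txt, f.txt, g.txt} staged={none}
After op 26 (git add b.txt): modified={a.txt, c.txt, d.txt, e.txt, f.txt, g.txt} staged={b.txt}
After op 27 (git commit): modified={a.txt, c.txt, d.txt, e.txt, f.txt, g.txt} staged={none}
After op 28 (git add c.txt): modified={a.txt, d.txt, e.txt, f.txt, g.txt} staged={c.txt}
After op 29 (git commit): modified={a.txt, d.txt, e.txt, f.txt, g.txt} staged={none}
After op 30 (git reset d.txt): modified={a.txt, d.txt, e.txt, f.txt, g.txt} staged={none}

Answer: none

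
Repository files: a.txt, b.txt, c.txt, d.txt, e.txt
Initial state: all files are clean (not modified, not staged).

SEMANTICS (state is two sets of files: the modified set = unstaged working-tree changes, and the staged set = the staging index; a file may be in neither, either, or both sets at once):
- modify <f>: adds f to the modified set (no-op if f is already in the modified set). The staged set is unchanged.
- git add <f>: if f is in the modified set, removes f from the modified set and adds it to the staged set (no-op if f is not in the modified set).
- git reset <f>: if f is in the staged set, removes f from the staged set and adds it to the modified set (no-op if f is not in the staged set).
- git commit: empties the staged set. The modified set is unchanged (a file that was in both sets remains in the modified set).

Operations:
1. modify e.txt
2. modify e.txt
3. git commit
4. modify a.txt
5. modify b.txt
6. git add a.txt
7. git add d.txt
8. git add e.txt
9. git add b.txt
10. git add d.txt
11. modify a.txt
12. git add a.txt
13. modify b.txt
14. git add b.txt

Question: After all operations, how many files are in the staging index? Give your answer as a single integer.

After op 1 (modify e.txt): modified={e.txt} staged={none}
After op 2 (modify e.txt): modified={e.txt} staged={none}
After op 3 (git commit): modified={e.txt} staged={none}
After op 4 (modify a.txt): modified={a.txt, e.txt} staged={none}
After op 5 (modify b.txt): modified={a.txt, b.txt, e.txt} staged={none}
After op 6 (git add a.txt): modified={b.txt, e.txt} staged={a.txt}
After op 7 (git add d.txt): modified={b.txt, e.txt} staged={a.txt}
After op 8 (git add e.txt): modified={b.txt} staged={a.txt, e.txt}
After op 9 (git add b.txt): modified={none} staged={a.txt, b.txt, e.txt}
After op 10 (git add d.txt): modified={none} staged={a.txt, b.txt, e.txt}
After op 11 (modify a.txt): modified={a.txt} staged={a.txt, b.txt, e.txt}
After op 12 (git add a.txt): modified={none} staged={a.txt, b.txt, e.txt}
After op 13 (modify b.txt): modified={b.txt} staged={a.txt, b.txt, e.txt}
After op 14 (git add b.txt): modified={none} staged={a.txt, b.txt, e.txt}
Final staged set: {a.txt, b.txt, e.txt} -> count=3

Answer: 3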